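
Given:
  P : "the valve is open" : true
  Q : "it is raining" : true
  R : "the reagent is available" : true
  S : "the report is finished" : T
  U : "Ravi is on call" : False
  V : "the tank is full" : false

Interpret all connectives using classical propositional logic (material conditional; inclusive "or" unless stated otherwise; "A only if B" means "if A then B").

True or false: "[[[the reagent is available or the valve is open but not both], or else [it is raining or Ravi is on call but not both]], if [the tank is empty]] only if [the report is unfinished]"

Parsed as (¬V → ((R ⊕ P) ∨ (Q ⊕ U))) → ¬S

¬V = ¬F = T
R ⊕ P = T ⊕ T = F
Q ⊕ U = T ⊕ F = T
(R ⊕ P) ∨ (Q ⊕ U) = F ∨ T = T
¬V → ((R ⊕ P) ∨ (Q ⊕ U)) = T → T = T
¬S = ¬T = F
(¬V → ((R ⊕ P) ∨ (Q ⊕ U))) → ¬S = T → F = F

False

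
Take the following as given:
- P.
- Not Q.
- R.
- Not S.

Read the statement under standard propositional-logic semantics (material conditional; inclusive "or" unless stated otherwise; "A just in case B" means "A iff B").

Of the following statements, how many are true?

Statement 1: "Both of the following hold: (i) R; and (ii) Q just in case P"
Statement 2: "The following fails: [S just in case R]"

Statement 1: Parsed as R ∧ (Q ↔ P)

Q ↔ P = F ↔ T = F
R ∧ (Q ↔ P) = T ∧ F = F
Thus Statement 1 is false.

Statement 2: Formalization: ¬(S ↔ R)

S ↔ R = F ↔ T = F
¬(S ↔ R) = ¬F = T
Thus Statement 2 is true.

Count: 1.

1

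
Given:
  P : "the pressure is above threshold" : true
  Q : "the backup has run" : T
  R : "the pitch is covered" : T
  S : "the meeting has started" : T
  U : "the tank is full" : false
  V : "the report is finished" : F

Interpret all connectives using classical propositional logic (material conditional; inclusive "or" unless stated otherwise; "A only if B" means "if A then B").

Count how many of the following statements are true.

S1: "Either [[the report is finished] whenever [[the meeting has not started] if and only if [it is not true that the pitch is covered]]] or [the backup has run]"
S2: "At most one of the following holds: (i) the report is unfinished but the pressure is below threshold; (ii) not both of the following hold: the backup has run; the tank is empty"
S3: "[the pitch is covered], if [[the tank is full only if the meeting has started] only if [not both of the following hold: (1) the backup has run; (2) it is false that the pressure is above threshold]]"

S1: Parsed as ((~S <-> ~R) -> V) | Q

~S = ~T = F
~R = ~T = F
~S <-> ~R = F <-> F = T
(~S <-> ~R) -> V = T -> F = F
((~S <-> ~R) -> V) | Q = F | T = T
Hence S1 is true.

S2: This is (~V & ~P) nand (Q nand ~U).

~V = ~F = T
~P = ~T = F
~V & ~P = T & F = F
~U = ~F = T
Q nand ~U = T nand T = F
(~V & ~P) nand (Q nand ~U) = F nand F = T
Thus S2 is true.

S3: In symbols: ((U -> S) -> (Q nand ~P)) -> R

U -> S = F -> T = T
~P = ~T = F
Q nand ~P = T nand F = T
(U -> S) -> (Q nand ~P) = T -> T = T
((U -> S) -> (Q nand ~P)) -> R = T -> T = T
So S3 is true.

True statements: 3 (S1, S2, S3).

3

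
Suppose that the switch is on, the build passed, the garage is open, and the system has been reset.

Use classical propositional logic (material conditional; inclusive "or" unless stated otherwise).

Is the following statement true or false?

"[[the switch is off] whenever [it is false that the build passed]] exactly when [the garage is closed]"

Let Q = "the build passed" (T), P = "the switch is on" (T), R = "the garage is closed" (F).
In symbols: (¬Q → ¬P) ↔ R

¬Q = ¬T = F
¬P = ¬T = F
¬Q → ¬P = F → F = T
(¬Q → ¬P) ↔ R = T ↔ F = F

The statement is false.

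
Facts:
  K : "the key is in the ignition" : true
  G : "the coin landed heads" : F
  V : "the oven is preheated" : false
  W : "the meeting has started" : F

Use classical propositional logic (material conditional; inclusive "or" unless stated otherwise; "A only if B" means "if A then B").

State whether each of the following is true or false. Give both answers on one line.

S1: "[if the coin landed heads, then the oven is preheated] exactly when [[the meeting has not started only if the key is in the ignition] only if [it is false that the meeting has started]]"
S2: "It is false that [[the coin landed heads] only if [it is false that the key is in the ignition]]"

S1 True, S2 False

S1: This is (G → V) ↔ ((¬W → K) → ¬W).

G → V = F → F = T
¬W = ¬F = T
¬W → K = T → T = T
¬W = ¬F = T
(¬W → K) → ¬W = T → T = T
(G → V) ↔ ((¬W → K) → ¬W) = T ↔ T = T
So S1 is true.

S2: This is ¬(G → ¬K).

¬K = ¬T = F
G → ¬K = F → F = T
¬(G → ¬K) = ¬T = F
Hence S2 is false.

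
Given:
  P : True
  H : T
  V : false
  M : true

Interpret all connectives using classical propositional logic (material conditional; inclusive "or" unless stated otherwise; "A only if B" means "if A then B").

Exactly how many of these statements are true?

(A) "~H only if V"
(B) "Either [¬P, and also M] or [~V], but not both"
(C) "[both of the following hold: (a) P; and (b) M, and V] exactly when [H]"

(A): Formalization: ¬H → V

¬H = ¬T = F
¬H → V = F → F = T
So (A) is true.

(B): This is (¬P ∧ M) ⊕ ¬V.

¬P = ¬T = F
¬P ∧ M = F ∧ T = F
¬V = ¬F = T
(¬P ∧ M) ⊕ ¬V = F ⊕ T = T
Thus (B) is true.

(C): This is (P ∧ (M ∧ V)) ↔ H.

M ∧ V = T ∧ F = F
P ∧ (M ∧ V) = T ∧ F = F
(P ∧ (M ∧ V)) ↔ H = F ↔ T = F
So (C) is false.

Count: 2.

2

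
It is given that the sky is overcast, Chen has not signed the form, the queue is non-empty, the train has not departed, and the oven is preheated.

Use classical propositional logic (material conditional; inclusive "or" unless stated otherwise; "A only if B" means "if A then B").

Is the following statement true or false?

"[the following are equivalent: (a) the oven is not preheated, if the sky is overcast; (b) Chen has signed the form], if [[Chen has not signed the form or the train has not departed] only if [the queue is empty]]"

Let Q = "Chen has signed the form" (F), S = "the train has departed" (F), R = "the queue is empty" (F), P = "the sky is overcast" (T), U = "the oven is preheated" (T).
In symbols: ((¬Q ∨ ¬S) → R) → ((P → ¬U) ↔ Q)

¬Q = ¬F = T
¬S = ¬F = T
¬Q ∨ ¬S = T ∨ T = T
(¬Q ∨ ¬S) → R = T → F = F
¬U = ¬T = F
P → ¬U = T → F = F
(P → ¬U) ↔ Q = F ↔ F = T
((¬Q ∨ ¬S) → R) → ((P → ¬U) ↔ Q) = F → T = T

true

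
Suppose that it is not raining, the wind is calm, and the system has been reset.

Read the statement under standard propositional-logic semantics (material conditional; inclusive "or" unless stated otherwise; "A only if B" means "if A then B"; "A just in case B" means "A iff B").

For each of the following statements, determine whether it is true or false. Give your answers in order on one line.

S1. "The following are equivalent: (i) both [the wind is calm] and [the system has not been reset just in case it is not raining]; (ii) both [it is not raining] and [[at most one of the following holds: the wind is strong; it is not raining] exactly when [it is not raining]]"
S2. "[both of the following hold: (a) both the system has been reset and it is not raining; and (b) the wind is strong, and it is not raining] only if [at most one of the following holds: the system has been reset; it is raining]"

S1 False / S2 True

Let D = "the wind is strong" (False), M = "the system has been reset" (True), G = "it is raining" (False).

S1: Formalization: (not D and (not M iff not G)) iff (not G and ((D nand not G) iff not G))

not D = not False = True
not M = not True = False
not G = not False = True
not M iff not G = False iff True = False
not D and (not M iff not G) = True and False = False
not G = not False = True
not G = not False = True
D nand not G = False nand True = True
not G = not False = True
(D nand not G) iff not G = True iff True = True
not G and ((D nand not G) iff not G) = True and True = True
(not D and (not M iff not G)) iff (not G and ((D nand not G) iff not G)) = False iff True = False
So S1 is false.

S2: In symbols: ((M and not G) and (D and not G)) -> (M nand G)

not G = not False = True
M and not G = True and True = True
not G = not False = True
D and not G = False and True = False
(M and not G) and (D and not G) = True and False = False
M nand G = True nand False = True
((M and not G) and (D and not G)) -> (M nand G) = False -> True = True
Hence S2 is true.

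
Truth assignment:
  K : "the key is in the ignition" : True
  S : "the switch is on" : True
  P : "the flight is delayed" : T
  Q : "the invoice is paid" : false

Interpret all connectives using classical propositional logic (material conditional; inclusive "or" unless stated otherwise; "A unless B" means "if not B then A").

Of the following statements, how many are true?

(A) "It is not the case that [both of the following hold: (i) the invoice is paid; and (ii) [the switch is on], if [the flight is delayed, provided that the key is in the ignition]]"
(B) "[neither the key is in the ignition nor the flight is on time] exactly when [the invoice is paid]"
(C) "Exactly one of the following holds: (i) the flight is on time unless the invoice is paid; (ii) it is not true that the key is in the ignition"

2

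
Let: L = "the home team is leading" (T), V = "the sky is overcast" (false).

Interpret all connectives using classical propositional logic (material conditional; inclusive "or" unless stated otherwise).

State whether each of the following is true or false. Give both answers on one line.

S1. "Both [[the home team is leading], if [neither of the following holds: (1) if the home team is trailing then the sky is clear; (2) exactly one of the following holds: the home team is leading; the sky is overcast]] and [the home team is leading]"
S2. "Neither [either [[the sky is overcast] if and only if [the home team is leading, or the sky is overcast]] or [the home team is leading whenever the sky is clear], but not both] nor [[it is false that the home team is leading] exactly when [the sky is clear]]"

S1 T; S2 F

S1: In symbols: (((~L -> ~V) nor (L xor V)) -> L) & L

~L = ~T = F
~V = ~F = T
~L -> ~V = F -> T = T
L xor V = T xor F = T
(~L -> ~V) nor (L xor V) = T nor T = F
((~L -> ~V) nor (L xor V)) -> L = F -> T = T
(((~L -> ~V) nor (L xor V)) -> L) & L = T & T = T
So S1 is true.

S2: In symbols: ((V <-> (L | V)) xor (~V -> L)) nor (~L <-> ~V)

L | V = T | F = T
V <-> (L | V) = F <-> T = F
~V = ~F = T
~V -> L = T -> T = T
(V <-> (L | V)) xor (~V -> L) = F xor T = T
~L = ~T = F
~V = ~F = T
~L <-> ~V = F <-> T = F
((V <-> (L | V)) xor (~V -> L)) nor (~L <-> ~V) = T nor F = F
Thus S2 is false.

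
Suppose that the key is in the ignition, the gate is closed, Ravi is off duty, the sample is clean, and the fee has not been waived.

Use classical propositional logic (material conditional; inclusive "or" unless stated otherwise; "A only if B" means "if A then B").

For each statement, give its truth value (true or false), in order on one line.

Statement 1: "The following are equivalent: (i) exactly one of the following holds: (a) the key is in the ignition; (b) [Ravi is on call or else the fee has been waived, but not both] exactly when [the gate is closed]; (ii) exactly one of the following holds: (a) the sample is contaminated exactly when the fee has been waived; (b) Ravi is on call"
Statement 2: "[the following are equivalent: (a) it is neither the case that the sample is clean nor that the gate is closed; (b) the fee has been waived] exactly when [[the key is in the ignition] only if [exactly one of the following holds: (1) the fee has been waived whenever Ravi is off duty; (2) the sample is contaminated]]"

Let P = "the key is in the ignition" (T), H = "Ravi is on call" (F), S = "the fee has been waived" (F), D = "the gate is open" (F), M = "the sample is contaminated" (F).

Statement 1: Formalization: (P xor ((H xor S) <-> ~D)) <-> ((M <-> S) xor H)

H xor S = F xor F = F
~D = ~F = T
(H xor S) <-> ~D = F <-> T = F
P xor ((H xor S) <-> ~D) = T xor F = T
M <-> S = F <-> F = T
(M <-> S) xor H = T xor F = T
(P xor ((H xor S) <-> ~D)) <-> ((M <-> S) xor H) = T <-> T = T
Thus Statement 1 is true.

Statement 2: This is ((~M nor ~D) <-> S) <-> (P -> ((~H -> S) xor M)).

~M = ~F = T
~D = ~F = T
~M nor ~D = T nor T = F
(~M nor ~D) <-> S = F <-> F = T
~H = ~F = T
~H -> S = T -> F = F
(~H -> S) xor M = F xor F = F
P -> ((~H -> S) xor M) = T -> F = F
((~M nor ~D) <-> S) <-> (P -> ((~H -> S) xor M)) = T <-> F = F
Thus Statement 2 is false.

Statement 1 true; Statement 2 false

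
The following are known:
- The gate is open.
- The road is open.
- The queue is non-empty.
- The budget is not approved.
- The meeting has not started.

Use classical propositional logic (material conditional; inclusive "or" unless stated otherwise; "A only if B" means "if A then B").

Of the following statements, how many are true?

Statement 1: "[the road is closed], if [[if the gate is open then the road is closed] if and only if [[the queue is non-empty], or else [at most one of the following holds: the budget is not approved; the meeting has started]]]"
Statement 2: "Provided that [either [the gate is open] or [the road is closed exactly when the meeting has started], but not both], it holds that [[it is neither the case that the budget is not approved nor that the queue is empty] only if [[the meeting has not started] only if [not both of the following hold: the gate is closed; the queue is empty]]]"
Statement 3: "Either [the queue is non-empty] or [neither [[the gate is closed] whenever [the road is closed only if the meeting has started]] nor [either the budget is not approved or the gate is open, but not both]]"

Let V = "the gate is open" (True), K = "the road is closed" (False), H = "the queue is empty" (False), R = "the budget is approved" (False), L = "the meeting has started" (False).

Statement 1: Parsed as ((V -> K) iff (not H or (not R nand L))) -> K

V -> K = True -> False = False
not H = not False = True
not R = not False = True
not R nand L = True nand False = True
not H or (not R nand L) = True or True = True
(V -> K) iff (not H or (not R nand L)) = False iff True = False
((V -> K) iff (not H or (not R nand L))) -> K = False -> False = True
Hence Statement 1 is true.

Statement 2: Formalization: (V xor (K iff L)) -> ((not R nor H) -> (not L -> (not V nand H)))

K iff L = False iff False = True
V xor (K iff L) = True xor True = False
not R = not False = True
not R nor H = True nor False = False
not L = not False = True
not V = not True = False
not V nand H = False nand False = True
not L -> (not V nand H) = True -> True = True
(not R nor H) -> (not L -> (not V nand H)) = False -> True = True
(V xor (K iff L)) -> ((not R nor H) -> (not L -> (not V nand H))) = False -> True = True
Hence Statement 2 is true.

Statement 3: Formalization: not H or (((K -> L) -> not V) nor (not R xor V))

not H = not False = True
K -> L = False -> False = True
not V = not True = False
(K -> L) -> not V = True -> False = False
not R = not False = True
not R xor V = True xor True = False
((K -> L) -> not V) nor (not R xor V) = False nor False = True
not H or (((K -> L) -> not V) nor (not R xor V)) = True or True = True
Thus Statement 3 is true.

True statements: 3.

3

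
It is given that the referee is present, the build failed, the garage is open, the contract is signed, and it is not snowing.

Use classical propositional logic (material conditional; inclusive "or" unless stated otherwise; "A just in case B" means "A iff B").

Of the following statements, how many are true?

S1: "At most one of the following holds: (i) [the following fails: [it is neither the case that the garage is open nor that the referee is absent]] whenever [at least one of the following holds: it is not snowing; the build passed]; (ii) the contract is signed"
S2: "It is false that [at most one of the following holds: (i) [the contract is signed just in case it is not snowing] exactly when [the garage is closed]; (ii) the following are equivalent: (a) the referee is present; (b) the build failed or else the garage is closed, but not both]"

Let L = "it is snowing" (F), M = "the build passed" (F), R = "the garage is closed" (F), N = "the referee is present" (T), Q = "the contract is signed" (T).

S1: In symbols: ((¬L ∨ M) → ¬(¬R ↓ ¬N)) ↑ Q

¬L = ¬F = T
¬L ∨ M = T ∨ F = T
¬R = ¬F = T
¬N = ¬T = F
¬R ↓ ¬N = T ↓ F = F
¬(¬R ↓ ¬N) = ¬F = T
(¬L ∨ M) → ¬(¬R ↓ ¬N) = T → T = T
((¬L ∨ M) → ¬(¬R ↓ ¬N)) ↑ Q = T ↑ T = F
Hence S1 is false.

S2: Formalization: ¬(((Q ↔ ¬L) ↔ R) ↑ (N ↔ (¬M ⊕ R)))

¬L = ¬F = T
Q ↔ ¬L = T ↔ T = T
(Q ↔ ¬L) ↔ R = T ↔ F = F
¬M = ¬F = T
¬M ⊕ R = T ⊕ F = T
N ↔ (¬M ⊕ R) = T ↔ T = T
((Q ↔ ¬L) ↔ R) ↑ (N ↔ (¬M ⊕ R)) = F ↑ T = T
¬(((Q ↔ ¬L) ↔ R) ↑ (N ↔ (¬M ⊕ R))) = ¬T = F
Hence S2 is false.

Count: 0.

0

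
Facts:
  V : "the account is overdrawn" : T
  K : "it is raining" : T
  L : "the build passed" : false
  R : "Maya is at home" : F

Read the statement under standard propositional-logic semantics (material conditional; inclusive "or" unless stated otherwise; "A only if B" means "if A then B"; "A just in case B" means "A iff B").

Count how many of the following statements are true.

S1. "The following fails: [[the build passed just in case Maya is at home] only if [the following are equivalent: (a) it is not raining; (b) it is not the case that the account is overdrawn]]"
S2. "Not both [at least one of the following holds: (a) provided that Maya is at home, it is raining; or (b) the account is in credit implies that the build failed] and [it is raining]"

S1: In symbols: ¬((L ↔ R) → (¬K ↔ ¬V))

L ↔ R = F ↔ F = T
¬K = ¬T = F
¬V = ¬T = F
¬K ↔ ¬V = F ↔ F = T
(L ↔ R) → (¬K ↔ ¬V) = T → T = T
¬((L ↔ R) → (¬K ↔ ¬V)) = ¬T = F
Thus S1 is false.

S2: This is ((R → K) ∨ (¬V → ¬L)) ↑ K.

R → K = F → T = T
¬V = ¬T = F
¬L = ¬F = T
¬V → ¬L = F → T = T
(R → K) ∨ (¬V → ¬L) = T ∨ T = T
((R → K) ∨ (¬V → ¬L)) ↑ K = T ↑ T = F
Thus S2 is false.

True statements: 0 (none).

0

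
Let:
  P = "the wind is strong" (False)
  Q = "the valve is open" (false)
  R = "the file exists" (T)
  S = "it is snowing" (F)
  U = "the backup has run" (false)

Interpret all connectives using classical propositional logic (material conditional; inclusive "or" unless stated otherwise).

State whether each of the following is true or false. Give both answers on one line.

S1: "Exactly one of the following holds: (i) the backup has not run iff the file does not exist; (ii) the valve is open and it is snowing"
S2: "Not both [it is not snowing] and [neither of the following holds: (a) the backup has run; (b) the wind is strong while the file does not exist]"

S1 F, S2 F

S1: In symbols: (not U iff not R) xor (Q and S)

not U = not False = True
not R = not True = False
not U iff not R = True iff False = False
Q and S = False and False = False
(not U iff not R) xor (Q and S) = False xor False = False
So S1 is false.

S2: Parsed as not S nand (U nor (P and not R))

not S = not False = True
not R = not True = False
P and not R = False and False = False
U nor (P and not R) = False nor False = True
not S nand (U nor (P and not R)) = True nand True = False
Thus S2 is false.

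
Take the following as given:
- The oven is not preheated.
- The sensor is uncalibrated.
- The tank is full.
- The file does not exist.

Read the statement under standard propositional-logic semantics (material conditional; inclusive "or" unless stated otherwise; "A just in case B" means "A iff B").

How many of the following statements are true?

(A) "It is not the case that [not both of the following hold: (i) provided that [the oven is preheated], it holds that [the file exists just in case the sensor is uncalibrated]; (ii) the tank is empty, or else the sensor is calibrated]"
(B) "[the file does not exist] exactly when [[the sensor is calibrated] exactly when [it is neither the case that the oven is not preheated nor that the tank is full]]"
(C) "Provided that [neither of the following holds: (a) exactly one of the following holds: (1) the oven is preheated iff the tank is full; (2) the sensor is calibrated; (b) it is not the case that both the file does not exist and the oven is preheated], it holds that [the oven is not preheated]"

2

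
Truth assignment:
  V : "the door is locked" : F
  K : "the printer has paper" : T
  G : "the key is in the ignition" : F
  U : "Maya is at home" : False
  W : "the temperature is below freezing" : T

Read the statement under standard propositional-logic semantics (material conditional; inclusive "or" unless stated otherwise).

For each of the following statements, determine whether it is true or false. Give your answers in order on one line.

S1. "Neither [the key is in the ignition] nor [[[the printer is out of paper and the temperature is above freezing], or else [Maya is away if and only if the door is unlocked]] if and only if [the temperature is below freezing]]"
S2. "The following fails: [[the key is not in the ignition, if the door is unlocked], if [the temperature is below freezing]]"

S1: Parsed as G nor (((not K and not W) or (not U iff not V)) iff W)

not K = not True = False
not W = not True = False
not K and not W = False and False = False
not U = not False = True
not V = not False = True
not U iff not V = True iff True = True
(not K and not W) or (not U iff not V) = False or True = True
((not K and not W) or (not U iff not V)) iff W = True iff True = True
G nor (((not K and not W) or (not U iff not V)) iff W) = False nor True = False
Hence S1 is false.

S2: In symbols: not (W -> (not V -> not G))

not V = not False = True
not G = not False = True
not V -> not G = True -> True = True
W -> (not V -> not G) = True -> True = True
not (W -> (not V -> not G)) = not True = False
Thus S2 is false.

S1 F / S2 F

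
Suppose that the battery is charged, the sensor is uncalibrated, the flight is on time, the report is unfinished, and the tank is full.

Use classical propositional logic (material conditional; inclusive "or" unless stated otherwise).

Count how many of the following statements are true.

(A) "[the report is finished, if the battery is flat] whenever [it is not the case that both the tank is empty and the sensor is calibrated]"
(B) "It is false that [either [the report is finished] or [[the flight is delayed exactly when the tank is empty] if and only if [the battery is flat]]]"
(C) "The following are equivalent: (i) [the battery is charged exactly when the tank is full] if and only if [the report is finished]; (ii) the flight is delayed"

Let L = "the tank is full" (True), S = "the sensor is calibrated" (False), N = "the battery is charged" (True), D = "the report is finished" (False), W = "the flight is delayed" (False).

(A): Formalization: (not L nand S) -> (not N -> D)

not L = not True = False
not L nand S = False nand False = True
not N = not True = False
not N -> D = False -> False = True
(not L nand S) -> (not N -> D) = True -> True = True
So (A) is true.

(B): Parsed as not (D or ((W iff not L) iff not N))

not L = not True = False
W iff not L = False iff False = True
not N = not True = False
(W iff not L) iff not N = True iff False = False
D or ((W iff not L) iff not N) = False or False = False
not (D or ((W iff not L) iff not N)) = not False = True
Thus (B) is true.

(C): In symbols: ((N iff L) iff D) iff W

N iff L = True iff True = True
(N iff L) iff D = True iff False = False
((N iff L) iff D) iff W = False iff False = True
So (C) is true.

Count: 3.

3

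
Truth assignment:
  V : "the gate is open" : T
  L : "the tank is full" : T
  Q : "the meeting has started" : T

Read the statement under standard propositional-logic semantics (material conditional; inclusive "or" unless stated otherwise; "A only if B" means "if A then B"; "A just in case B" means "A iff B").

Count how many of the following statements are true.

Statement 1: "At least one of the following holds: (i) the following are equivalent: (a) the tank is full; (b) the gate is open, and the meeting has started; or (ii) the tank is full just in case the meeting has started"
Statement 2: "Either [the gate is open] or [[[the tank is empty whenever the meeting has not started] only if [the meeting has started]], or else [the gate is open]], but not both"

1

Statement 1: Parsed as (L <-> (V & Q)) | (L <-> Q)

V & Q = T & T = T
L <-> (V & Q) = T <-> T = T
L <-> Q = T <-> T = T
(L <-> (V & Q)) | (L <-> Q) = T | T = T
Hence Statement 1 is true.

Statement 2: Formalization: V xor (((~Q -> ~L) -> Q) | V)

~Q = ~T = F
~L = ~T = F
~Q -> ~L = F -> F = T
(~Q -> ~L) -> Q = T -> T = T
((~Q -> ~L) -> Q) | V = T | T = T
V xor (((~Q -> ~L) -> Q) | V) = T xor T = F
Hence Statement 2 is false.

1 of the 2 statements is true.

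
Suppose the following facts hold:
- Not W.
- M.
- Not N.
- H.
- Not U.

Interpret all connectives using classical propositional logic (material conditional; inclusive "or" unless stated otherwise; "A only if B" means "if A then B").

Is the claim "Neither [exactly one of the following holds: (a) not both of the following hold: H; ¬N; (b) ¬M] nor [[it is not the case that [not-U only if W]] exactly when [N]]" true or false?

true

Formalization: ((H nand not N) xor not M) nor (not (not U -> W) iff N)

not N = not False = True
H nand not N = True nand True = False
not M = not True = False
(H nand not N) xor not M = False xor False = False
not U = not False = True
not U -> W = True -> False = False
not (not U -> W) = not False = True
not (not U -> W) iff N = True iff False = False
((H nand not N) xor not M) nor (not (not U -> W) iff N) = False nor False = True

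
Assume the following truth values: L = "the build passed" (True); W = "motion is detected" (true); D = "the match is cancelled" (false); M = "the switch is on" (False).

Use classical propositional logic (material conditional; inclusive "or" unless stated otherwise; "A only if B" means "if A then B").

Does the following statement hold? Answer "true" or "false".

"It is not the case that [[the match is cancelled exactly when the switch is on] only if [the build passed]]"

The statement is false.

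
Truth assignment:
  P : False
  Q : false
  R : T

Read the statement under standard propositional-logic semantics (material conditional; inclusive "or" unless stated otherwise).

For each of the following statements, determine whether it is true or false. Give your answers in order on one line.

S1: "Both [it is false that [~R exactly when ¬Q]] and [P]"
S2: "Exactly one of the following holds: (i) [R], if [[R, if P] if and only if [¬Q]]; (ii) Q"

S1: Formalization: ~(~R <-> ~Q) & P

~R = ~T = F
~Q = ~F = T
~R <-> ~Q = F <-> T = F
~(~R <-> ~Q) = ~F = T
~(~R <-> ~Q) & P = T & F = F
So S1 is false.

S2: In symbols: (((P -> R) <-> ~Q) -> R) xor Q

P -> R = F -> T = T
~Q = ~F = T
(P -> R) <-> ~Q = T <-> T = T
((P -> R) <-> ~Q) -> R = T -> T = T
(((P -> R) <-> ~Q) -> R) xor Q = T xor F = T
Hence S2 is true.

S1 false; S2 true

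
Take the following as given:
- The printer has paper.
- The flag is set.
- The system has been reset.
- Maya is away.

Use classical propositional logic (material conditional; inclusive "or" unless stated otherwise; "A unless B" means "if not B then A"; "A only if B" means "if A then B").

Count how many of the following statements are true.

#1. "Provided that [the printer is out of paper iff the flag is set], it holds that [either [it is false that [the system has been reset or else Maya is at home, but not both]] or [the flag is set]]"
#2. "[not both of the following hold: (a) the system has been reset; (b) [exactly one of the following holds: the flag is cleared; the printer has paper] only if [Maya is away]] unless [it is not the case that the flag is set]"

1

Let W = "the printer has paper" (T), P = "the flag is set" (T), N = "the system has been reset" (T), Q = "Maya is at home" (F).

#1: Parsed as (~W <-> P) -> (~(N xor Q) | P)

~W = ~T = F
~W <-> P = F <-> T = F
N xor Q = T xor F = T
~(N xor Q) = ~T = F
~(N xor Q) | P = F | T = T
(~W <-> P) -> (~(N xor Q) | P) = F -> T = T
So #1 is true.

#2: In symbols: (N nand ((~P xor W) -> ~Q)) | ~P

~P = ~T = F
~P xor W = F xor T = T
~Q = ~F = T
(~P xor W) -> ~Q = T -> T = T
N nand ((~P xor W) -> ~Q) = T nand T = F
~P = ~T = F
(N nand ((~P xor W) -> ~Q)) | ~P = F | F = F
Thus #2 is false.

Count: 1.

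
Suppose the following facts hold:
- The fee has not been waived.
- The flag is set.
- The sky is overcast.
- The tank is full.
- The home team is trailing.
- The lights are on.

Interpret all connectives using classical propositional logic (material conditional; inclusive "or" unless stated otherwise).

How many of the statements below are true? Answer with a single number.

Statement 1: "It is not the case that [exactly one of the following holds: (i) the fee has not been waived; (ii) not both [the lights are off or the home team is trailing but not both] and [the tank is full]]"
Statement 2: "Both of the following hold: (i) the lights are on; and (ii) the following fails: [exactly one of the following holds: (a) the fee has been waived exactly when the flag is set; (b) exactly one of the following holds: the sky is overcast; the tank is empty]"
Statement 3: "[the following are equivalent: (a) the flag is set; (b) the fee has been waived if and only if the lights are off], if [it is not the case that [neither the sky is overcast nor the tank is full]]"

1

Let G = "the fee has been waived" (F), P = "the lights are on" (T), S = "the home team is leading" (F), K = "the tank is full" (T), N = "the flag is set" (T), Q = "the sky is overcast" (T).

Statement 1: Parsed as ~(~G xor ((~P xor ~S) nand K))

~G = ~F = T
~P = ~T = F
~S = ~F = T
~P xor ~S = F xor T = T
(~P xor ~S) nand K = T nand T = F
~G xor ((~P xor ~S) nand K) = T xor F = T
~(~G xor ((~P xor ~S) nand K)) = ~T = F
So Statement 1 is false.

Statement 2: Formalization: P & ~((G <-> N) xor (Q xor ~K))

G <-> N = F <-> T = F
~K = ~T = F
Q xor ~K = T xor F = T
(G <-> N) xor (Q xor ~K) = F xor T = T
~((G <-> N) xor (Q xor ~K)) = ~T = F
P & ~((G <-> N) xor (Q xor ~K)) = T & F = F
Hence Statement 2 is false.

Statement 3: In symbols: ~(Q nor K) -> (N <-> (G <-> ~P))

Q nor K = T nor T = F
~(Q nor K) = ~F = T
~P = ~T = F
G <-> ~P = F <-> F = T
N <-> (G <-> ~P) = T <-> T = T
~(Q nor K) -> (N <-> (G <-> ~P)) = T -> T = T
Thus Statement 3 is true.

True statements: 1 (Statement 3).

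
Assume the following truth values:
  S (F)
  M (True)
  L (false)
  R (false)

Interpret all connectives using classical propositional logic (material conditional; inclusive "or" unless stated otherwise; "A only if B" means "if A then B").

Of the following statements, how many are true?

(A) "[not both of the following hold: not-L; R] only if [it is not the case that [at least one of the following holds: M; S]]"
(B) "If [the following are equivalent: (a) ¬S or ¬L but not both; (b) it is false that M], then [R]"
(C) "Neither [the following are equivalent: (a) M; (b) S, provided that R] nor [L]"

0

(A): Formalization: (not L nand R) -> not (M or S)

not L = not False = True
not L nand R = True nand False = True
M or S = True or False = True
not (M or S) = not True = False
(not L nand R) -> not (M or S) = True -> False = False
Thus (A) is false.

(B): This is ((not S xor not L) iff not M) -> R.

not S = not False = True
not L = not False = True
not S xor not L = True xor True = False
not M = not True = False
(not S xor not L) iff not M = False iff False = True
((not S xor not L) iff not M) -> R = True -> False = False
Thus (B) is false.

(C): In symbols: (M iff (R -> S)) nor L

R -> S = False -> False = True
M iff (R -> S) = True iff True = True
(M iff (R -> S)) nor L = True nor False = False
So (C) is false.

0 of the 3 statements are true (none).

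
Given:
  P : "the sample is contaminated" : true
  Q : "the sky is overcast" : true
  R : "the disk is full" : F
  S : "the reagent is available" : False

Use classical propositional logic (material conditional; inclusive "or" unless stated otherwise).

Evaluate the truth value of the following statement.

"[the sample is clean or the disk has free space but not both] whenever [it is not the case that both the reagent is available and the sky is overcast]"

Values: S=F, Q=T, P=T, R=F.
This is (S ↑ Q) → (¬P ⊕ ¬R).

S ↑ Q = F ↑ T = T
¬P = ¬T = F
¬R = ¬F = T
¬P ⊕ ¬R = F ⊕ T = T
(S ↑ Q) → (¬P ⊕ ¬R) = T → T = T

The statement is true.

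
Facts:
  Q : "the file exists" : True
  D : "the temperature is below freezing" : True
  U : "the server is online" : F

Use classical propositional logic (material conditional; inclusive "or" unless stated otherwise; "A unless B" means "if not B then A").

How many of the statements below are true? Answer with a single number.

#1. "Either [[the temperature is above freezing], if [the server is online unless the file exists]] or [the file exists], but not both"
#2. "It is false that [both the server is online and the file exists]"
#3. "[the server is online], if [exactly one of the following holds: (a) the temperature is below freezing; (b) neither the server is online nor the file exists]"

#1: Formalization: ((U ∨ Q) → ¬D) ⊕ Q

U ∨ Q = F ∨ T = T
¬D = ¬T = F
(U ∨ Q) → ¬D = T → F = F
((U ∨ Q) → ¬D) ⊕ Q = F ⊕ T = T
Hence #1 is true.

#2: In symbols: ¬(U ∧ Q)

U ∧ Q = F ∧ T = F
¬(U ∧ Q) = ¬F = T
Thus #2 is true.

#3: Formalization: (D ⊕ (U ↓ Q)) → U

U ↓ Q = F ↓ T = F
D ⊕ (U ↓ Q) = T ⊕ F = T
(D ⊕ (U ↓ Q)) → U = T → F = F
Hence #3 is false.

Count: 2.

2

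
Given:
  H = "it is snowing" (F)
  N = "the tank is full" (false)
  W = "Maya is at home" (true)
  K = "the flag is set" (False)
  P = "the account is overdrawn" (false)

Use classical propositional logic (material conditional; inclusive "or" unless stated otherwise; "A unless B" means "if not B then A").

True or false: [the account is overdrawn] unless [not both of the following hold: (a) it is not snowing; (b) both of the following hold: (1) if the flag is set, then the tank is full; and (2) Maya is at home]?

False.

Values: P=False, H=False, K=False, N=False, W=True.
Formalization: P or (not H nand ((K -> N) and W))

not H = not False = True
K -> N = False -> False = True
(K -> N) and W = True and True = True
not H nand ((K -> N) and W) = True nand True = False
P or (not H nand ((K -> N) and W)) = False or False = False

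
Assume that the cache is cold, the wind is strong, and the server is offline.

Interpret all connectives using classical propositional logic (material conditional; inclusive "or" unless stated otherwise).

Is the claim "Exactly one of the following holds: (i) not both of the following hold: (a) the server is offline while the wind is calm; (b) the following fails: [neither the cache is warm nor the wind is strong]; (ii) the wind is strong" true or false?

false

Let L = "the server is online" (False), G = "the wind is strong" (True), M = "the cache is warm" (False).
In symbols: ((not L and not G) nand not (M nor G)) xor G

not L = not False = True
not G = not True = False
not L and not G = True and False = False
M nor G = False nor True = False
not (M nor G) = not False = True
(not L and not G) nand not (M nor G) = False nand True = True
((not L and not G) nand not (M nor G)) xor G = True xor True = False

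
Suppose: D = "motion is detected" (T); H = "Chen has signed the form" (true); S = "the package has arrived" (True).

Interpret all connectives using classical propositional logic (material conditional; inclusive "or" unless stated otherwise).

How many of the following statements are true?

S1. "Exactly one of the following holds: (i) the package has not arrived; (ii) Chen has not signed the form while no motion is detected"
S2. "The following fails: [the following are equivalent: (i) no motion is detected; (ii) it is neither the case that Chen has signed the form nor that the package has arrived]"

S1: In symbols: not S xor (not H and not D)

not S = not True = False
not H = not True = False
not D = not True = False
not H and not D = False and False = False
not S xor (not H and not D) = False xor False = False
Thus S1 is false.

S2: In symbols: not (not D iff (H nor S))

not D = not True = False
H nor S = True nor True = False
not D iff (H nor S) = False iff False = True
not (not D iff (H nor S)) = not True = False
So S2 is false.

True statements: 0 (none).

0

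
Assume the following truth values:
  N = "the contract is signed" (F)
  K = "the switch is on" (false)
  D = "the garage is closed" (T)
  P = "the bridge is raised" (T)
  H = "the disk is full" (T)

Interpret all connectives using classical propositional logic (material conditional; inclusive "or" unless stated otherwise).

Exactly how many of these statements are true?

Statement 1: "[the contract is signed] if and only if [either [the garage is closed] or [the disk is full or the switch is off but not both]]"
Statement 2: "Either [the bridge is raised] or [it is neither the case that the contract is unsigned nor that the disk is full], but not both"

Statement 1: Formalization: N iff (D or (H xor not K))

not K = not False = True
H xor not K = True xor True = False
D or (H xor not K) = True or False = True
N iff (D or (H xor not K)) = False iff True = False
Hence Statement 1 is false.

Statement 2: Formalization: P xor (not N nor H)

not N = not False = True
not N nor H = True nor True = False
P xor (not N nor H) = True xor False = True
Hence Statement 2 is true.

1 of the 2 statements is true.

1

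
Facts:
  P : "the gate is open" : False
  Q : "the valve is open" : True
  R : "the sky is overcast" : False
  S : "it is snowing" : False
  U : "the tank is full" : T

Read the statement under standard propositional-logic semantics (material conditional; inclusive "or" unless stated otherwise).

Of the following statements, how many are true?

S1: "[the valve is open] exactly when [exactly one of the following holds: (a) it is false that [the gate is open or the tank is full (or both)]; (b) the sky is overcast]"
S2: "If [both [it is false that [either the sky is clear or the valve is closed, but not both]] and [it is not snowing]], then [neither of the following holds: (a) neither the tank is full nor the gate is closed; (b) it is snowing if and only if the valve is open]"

S1: Formalization: Q iff (not (P or U) xor R)

P or U = False or True = True
not (P or U) = not True = False
not (P or U) xor R = False xor False = False
Q iff (not (P or U) xor R) = True iff False = False
Hence S1 is false.

S2: In symbols: (not (not R xor not Q) and not S) -> ((U nor not P) nor (S iff Q))

not R = not False = True
not Q = not True = False
not R xor not Q = True xor False = True
not (not R xor not Q) = not True = False
not S = not False = True
not (not R xor not Q) and not S = False and True = False
not P = not False = True
U nor not P = True nor True = False
S iff Q = False iff True = False
(U nor not P) nor (S iff Q) = False nor False = True
(not (not R xor not Q) and not S) -> ((U nor not P) nor (S iff Q)) = False -> True = True
Hence S2 is true.

1 of the 2 statements is true (S2).

1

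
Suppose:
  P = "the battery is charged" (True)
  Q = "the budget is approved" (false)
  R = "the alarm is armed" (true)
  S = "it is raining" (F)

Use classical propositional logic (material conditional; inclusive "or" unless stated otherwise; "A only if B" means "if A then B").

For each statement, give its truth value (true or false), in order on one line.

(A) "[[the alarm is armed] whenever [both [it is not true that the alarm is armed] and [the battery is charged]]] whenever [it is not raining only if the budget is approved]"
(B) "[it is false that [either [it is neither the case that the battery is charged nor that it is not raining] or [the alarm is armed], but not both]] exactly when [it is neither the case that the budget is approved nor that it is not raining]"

(A) T; (B) T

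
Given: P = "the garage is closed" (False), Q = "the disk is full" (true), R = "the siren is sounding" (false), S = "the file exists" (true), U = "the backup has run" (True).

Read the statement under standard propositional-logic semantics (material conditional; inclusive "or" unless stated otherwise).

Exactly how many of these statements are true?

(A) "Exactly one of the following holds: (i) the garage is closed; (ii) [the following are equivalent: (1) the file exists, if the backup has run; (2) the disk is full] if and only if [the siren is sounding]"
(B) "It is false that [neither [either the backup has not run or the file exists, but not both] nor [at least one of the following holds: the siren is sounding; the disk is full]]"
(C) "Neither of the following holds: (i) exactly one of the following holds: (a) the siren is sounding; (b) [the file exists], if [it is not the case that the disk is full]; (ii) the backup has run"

1

(A): In symbols: P ⊕ (((U → S) ↔ Q) ↔ R)

U → S = T → T = T
(U → S) ↔ Q = T ↔ T = T
((U → S) ↔ Q) ↔ R = T ↔ F = F
P ⊕ (((U → S) ↔ Q) ↔ R) = F ⊕ F = F
Thus (A) is false.

(B): In symbols: ¬((¬U ⊕ S) ↓ (R ∨ Q))

¬U = ¬T = F
¬U ⊕ S = F ⊕ T = T
R ∨ Q = F ∨ T = T
(¬U ⊕ S) ↓ (R ∨ Q) = T ↓ T = F
¬((¬U ⊕ S) ↓ (R ∨ Q)) = ¬F = T
So (B) is true.

(C): Parsed as (R ⊕ (¬Q → S)) ↓ U

¬Q = ¬T = F
¬Q → S = F → T = T
R ⊕ (¬Q → S) = F ⊕ T = T
(R ⊕ (¬Q → S)) ↓ U = T ↓ T = F
So (C) is false.

1 of the 3 statements is true ((B)).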